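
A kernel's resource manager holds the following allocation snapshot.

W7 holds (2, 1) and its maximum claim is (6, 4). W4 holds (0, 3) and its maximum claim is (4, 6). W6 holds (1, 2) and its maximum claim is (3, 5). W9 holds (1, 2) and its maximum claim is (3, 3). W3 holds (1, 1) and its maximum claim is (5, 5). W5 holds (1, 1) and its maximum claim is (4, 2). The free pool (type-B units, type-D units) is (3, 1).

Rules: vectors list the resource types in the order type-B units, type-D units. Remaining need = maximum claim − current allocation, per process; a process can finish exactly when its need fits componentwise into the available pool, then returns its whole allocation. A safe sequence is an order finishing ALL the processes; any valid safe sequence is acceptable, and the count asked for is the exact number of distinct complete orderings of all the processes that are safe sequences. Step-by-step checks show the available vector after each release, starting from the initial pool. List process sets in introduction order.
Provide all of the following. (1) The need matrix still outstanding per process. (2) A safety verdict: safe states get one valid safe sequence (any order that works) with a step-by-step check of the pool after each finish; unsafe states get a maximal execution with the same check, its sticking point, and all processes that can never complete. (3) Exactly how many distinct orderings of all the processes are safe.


(1) Need matrix, components ordered type-B units, type-D units:
  W7: (4, 3)
  W4: (4, 3)
  W6: (2, 3)
  W9: (2, 1)
  W3: (4, 4)
  W5: (3, 1)
(2) SAFE — a valid safe sequence is W5, W9, W4, W6, W7, W3.
Key observation: W5 is the earliest step where a requested resource binds exactly: need (3, 1), pool (3, 1) at its turn.
Walking it through:
  pool = (3, 1)
  run W5 (needs (3, 1), free (3, 1)); after release of (1, 1) the pool is (4, 2)
  run W9 (needs (2, 1), free (4, 2)); after release of (1, 2) the pool is (5, 4)
  run W4 (needs (4, 3), free (5, 4)); after release of (0, 3) the pool is (5, 7)
  run W6 (needs (2, 3), free (5, 7)); after release of (1, 2) the pool is (6, 9)
  run W7 (needs (4, 3), free (6, 9)); after release of (2, 1) the pool is (8, 10)
  run W3 (needs (4, 4), free (8, 10)); after release of (1, 1) the pool is (9, 11)
(3) Precisely 120 of the possible complete orderings are safe sequences.


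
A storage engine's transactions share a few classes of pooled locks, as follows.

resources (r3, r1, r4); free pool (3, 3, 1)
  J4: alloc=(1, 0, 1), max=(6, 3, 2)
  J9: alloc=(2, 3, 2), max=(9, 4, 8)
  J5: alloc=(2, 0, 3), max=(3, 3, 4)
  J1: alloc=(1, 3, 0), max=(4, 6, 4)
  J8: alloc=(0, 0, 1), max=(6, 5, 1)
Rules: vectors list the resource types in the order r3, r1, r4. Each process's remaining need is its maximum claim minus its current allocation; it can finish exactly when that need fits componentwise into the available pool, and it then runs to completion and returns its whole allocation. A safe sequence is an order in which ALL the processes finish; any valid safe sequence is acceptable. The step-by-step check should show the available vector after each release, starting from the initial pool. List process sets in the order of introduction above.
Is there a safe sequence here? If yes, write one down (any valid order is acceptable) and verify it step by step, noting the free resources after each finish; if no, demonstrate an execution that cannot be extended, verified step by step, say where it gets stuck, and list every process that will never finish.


SAFE, for example via the order J5, J4, J1, J8, J9.
Key observation: at J5 the run first touches a limit — (1, 3, 1) against (3, 3, 1), exact on a resource it actually requests.
Walking it through:
  pool = (3, 3, 1)
  J5: need (1, 3, 1) fits (3, 3, 1); releases (2, 0, 3), pool now (5, 3, 4)
  J4: need (5, 3, 1) fits (5, 3, 4); releases (1, 0, 1), pool now (6, 3, 5)
  J1: need (3, 3, 4) fits (6, 3, 5); releases (1, 3, 0), pool now (7, 6, 5)
  J8: need (6, 5, 0) fits (7, 6, 5); releases (0, 0, 1), pool now (7, 6, 6)
  J9: need (7, 1, 6) fits (7, 6, 6); releases (2, 3, 2), pool now (9, 9, 8)


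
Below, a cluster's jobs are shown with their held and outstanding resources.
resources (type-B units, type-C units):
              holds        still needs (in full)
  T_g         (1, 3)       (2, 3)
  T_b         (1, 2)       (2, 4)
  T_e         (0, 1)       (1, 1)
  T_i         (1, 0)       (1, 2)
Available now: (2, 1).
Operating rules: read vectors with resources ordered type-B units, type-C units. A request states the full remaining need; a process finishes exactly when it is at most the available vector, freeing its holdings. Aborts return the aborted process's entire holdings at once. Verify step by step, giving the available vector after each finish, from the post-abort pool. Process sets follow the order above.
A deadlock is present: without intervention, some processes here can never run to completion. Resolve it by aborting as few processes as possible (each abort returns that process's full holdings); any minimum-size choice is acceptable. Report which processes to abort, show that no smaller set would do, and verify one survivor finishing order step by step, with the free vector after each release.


The answer: abort T_g.
Key observation: T_b could never have finished before the abort; with (1, 3) returned by T_g, it fits at step 1.
Why nothing smaller works: aborting no one leaves the state deadlocked as given.
One survivor order: T_b, T_i, T_e. Walking it through (post-abort pool first):
  pool = (3, 4)
  T_b needs (2, 4) <= (3, 4) -> finishes; pool += (1, 2) = (4, 6)
  T_i needs (1, 2) <= (4, 6) -> finishes; pool += (1, 0) = (5, 6)
  T_e needs (1, 1) <= (5, 6) -> finishes; pool += (0, 1) = (5, 7)


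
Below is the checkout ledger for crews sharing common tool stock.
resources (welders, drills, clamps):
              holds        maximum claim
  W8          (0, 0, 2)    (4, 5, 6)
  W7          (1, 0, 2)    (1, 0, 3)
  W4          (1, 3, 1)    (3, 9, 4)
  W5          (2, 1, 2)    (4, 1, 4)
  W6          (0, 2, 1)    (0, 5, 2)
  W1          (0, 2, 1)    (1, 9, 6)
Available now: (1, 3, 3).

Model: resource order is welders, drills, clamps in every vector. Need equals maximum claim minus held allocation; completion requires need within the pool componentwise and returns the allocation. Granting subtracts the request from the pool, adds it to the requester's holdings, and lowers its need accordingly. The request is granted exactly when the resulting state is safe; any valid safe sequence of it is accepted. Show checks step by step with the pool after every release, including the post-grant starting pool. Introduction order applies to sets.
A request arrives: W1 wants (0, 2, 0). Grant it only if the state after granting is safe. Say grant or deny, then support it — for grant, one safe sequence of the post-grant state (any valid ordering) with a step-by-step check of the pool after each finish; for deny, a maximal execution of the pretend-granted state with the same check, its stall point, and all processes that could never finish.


DENY: after the grant no complete ordering would exist.
Key observation: no order helps: past W7, W5, the free pool tops out at (4, 2, 7), below what each blocked process needs in drills.
Pretend the grant happened; the run W7, W5 goes as far as possible. Check, step by step:
  pool = (1, 1, 3)
  run W7 (needs (0, 0, 1), free (1, 1, 3)); after release of (1, 0, 2) the pool is (2, 1, 5)
  run W5 (needs (2, 0, 2), free (2, 1, 5)); after release of (2, 1, 2) the pool is (4, 2, 7)
  W8 cannot run: need (4, 5, 4) vs free (4, 2, 7) (insufficient drills)
  W4 cannot run: need (2, 6, 3) vs free (4, 2, 7) (insufficient drills)
  W6 cannot run: need (0, 3, 1) vs free (4, 2, 7) (insufficient drills)
  W1 cannot run: need (1, 5, 5) vs free (4, 2, 7) (insufficient drills)
Had the request been granted, W8, W4, W6 and W1 could never finish.


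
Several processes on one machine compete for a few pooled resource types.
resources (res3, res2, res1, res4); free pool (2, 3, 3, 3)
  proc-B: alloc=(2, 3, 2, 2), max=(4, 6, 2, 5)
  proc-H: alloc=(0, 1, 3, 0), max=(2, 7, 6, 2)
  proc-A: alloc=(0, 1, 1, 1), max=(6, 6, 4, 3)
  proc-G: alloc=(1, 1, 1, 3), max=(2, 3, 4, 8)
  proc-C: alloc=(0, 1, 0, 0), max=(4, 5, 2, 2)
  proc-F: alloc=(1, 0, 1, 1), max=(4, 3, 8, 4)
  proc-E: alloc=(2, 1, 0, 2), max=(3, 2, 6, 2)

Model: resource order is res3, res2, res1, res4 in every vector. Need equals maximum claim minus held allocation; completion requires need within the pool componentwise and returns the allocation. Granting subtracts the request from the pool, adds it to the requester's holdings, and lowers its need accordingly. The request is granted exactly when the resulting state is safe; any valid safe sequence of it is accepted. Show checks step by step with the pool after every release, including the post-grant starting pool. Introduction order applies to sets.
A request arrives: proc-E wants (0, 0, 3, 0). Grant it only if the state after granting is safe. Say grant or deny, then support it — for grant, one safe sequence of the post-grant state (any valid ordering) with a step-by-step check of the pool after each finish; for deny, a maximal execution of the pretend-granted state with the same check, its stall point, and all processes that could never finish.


DENY: after the grant no complete ordering would exist.
Key observation: res1 is the bottleneck — with proc-B, proc-C done the pool holds (4, 7, 2, 5), short of every remaining need.
On the post-grant state, proc-B, proc-C is a maximal run — nothing extends it. Verifying each step:
  pool = (2, 3, 0, 3)
  run proc-B (needs (2, 3, 0, 3), free (2, 3, 0, 3)); after release of (2, 3, 2, 2) the pool is (4, 6, 2, 5)
  run proc-C (needs (4, 4, 2, 2), free (4, 6, 2, 5)); after release of (0, 1, 0, 0) the pool is (4, 7, 2, 5)
  proc-H cannot run: need (2, 6, 3, 2) vs free (4, 7, 2, 5) (insufficient res1)
  proc-A cannot run: need (6, 5, 3, 2) vs free (4, 7, 2, 5) (insufficient res3 and res1)
  proc-G cannot run: need (1, 2, 3, 5) vs free (4, 7, 2, 5) (insufficient res1)
  proc-F cannot run: need (3, 3, 7, 3) vs free (4, 7, 2, 5) (insufficient res1)
  proc-E cannot run: need (1, 1, 3, 0) vs free (4, 7, 2, 5) (insufficient res1)
Post-grant, the permanently blocked set is proc-H, proc-A, proc-G, proc-F and proc-E.


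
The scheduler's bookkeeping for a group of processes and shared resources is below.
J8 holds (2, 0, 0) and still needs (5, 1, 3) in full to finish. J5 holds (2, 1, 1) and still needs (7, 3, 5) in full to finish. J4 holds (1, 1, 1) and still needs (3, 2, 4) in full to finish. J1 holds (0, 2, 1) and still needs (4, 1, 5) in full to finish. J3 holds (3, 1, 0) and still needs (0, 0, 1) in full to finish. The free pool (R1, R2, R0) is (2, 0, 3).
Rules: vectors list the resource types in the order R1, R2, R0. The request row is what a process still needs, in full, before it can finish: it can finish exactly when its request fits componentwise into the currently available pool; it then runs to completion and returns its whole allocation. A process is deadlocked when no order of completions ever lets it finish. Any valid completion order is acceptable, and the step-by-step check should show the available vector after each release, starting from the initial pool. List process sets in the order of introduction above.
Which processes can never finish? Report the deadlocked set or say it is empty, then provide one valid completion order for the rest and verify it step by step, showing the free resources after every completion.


Deadlocked: J5, J4 and J1.
Key observation: R0 is the bottleneck — with J3, J8 done the pool holds (7, 1, 3), short of every remaining need.
The rest can finish in the order J3, J8. Check, step by step:
  pool = (2, 0, 3)
  J3 needs (0, 0, 1) <= (2, 0, 3) -> finishes; pool += (3, 1, 0) = (5, 1, 3)
  J8 needs (5, 1, 3) <= (5, 1, 3) -> finishes; pool += (2, 0, 0) = (7, 1, 3)
None of the blocked processes ever fits:
  blocked: J5 wants (7, 3, 5), pool (7, 1, 3) — not enough R2 and R0
  blocked: J4 wants (3, 2, 4), pool (7, 1, 3) — not enough R2 and R0
  blocked: J1 wants (4, 1, 5), pool (7, 1, 3) — not enough R0


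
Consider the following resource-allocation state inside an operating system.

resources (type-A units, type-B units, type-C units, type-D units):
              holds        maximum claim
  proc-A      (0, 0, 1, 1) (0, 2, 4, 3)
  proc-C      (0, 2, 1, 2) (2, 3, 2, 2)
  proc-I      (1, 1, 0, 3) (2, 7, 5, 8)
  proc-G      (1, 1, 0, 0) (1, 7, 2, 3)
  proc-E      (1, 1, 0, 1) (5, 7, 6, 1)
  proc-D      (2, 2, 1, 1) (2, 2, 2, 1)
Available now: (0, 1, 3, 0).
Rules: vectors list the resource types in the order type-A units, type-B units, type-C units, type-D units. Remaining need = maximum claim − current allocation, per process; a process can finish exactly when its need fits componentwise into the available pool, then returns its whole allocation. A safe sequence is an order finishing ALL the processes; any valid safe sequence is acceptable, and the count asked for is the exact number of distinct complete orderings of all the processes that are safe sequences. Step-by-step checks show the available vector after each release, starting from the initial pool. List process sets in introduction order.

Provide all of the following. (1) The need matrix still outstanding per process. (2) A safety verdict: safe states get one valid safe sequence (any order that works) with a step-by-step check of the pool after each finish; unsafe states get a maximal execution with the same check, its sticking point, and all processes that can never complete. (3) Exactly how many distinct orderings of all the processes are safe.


(1) Need matrix, components ordered type-A units, type-B units, type-C units, type-D units:
  proc-A: (0, 2, 3, 2)
  proc-C: (2, 1, 1, 0)
  proc-I: (1, 6, 5, 5)
  proc-G: (0, 6, 2, 3)
  proc-E: (4, 6, 6, 0)
  proc-D: (0, 0, 1, 0)
(2) UNSAFE.
Key observation: after proc-D, proc-C, proc-A complete, (2, 5, 6, 4) is the best the pool ever gets, yet each leftover process wants more type-B units.
A maximal execution: proc-D, proc-C, proc-A — then nothing else fits. Step-by-step check:
  pool = (0, 1, 3, 0)
  proc-D needs (0, 0, 1, 0) <= (0, 1, 3, 0) -> finishes; pool += (2, 2, 1, 1) = (2, 3, 4, 1)
  proc-C needs (2, 1, 1, 0) <= (2, 3, 4, 1) -> finishes; pool += (0, 2, 1, 2) = (2, 5, 5, 3)
  proc-A needs (0, 2, 3, 2) <= (2, 5, 5, 3) -> finishes; pool += (0, 0, 1, 1) = (2, 5, 6, 4)
  proc-I still needs (1, 6, 5, 5) but only (2, 5, 6, 4) is free — short on type-B units and type-D units
  proc-G still needs (0, 6, 2, 3) but only (2, 5, 6, 4) is free — short on type-B units
  proc-E still needs (4, 6, 6, 0) but only (2, 5, 6, 4) is free — short on type-A units and type-B units
Permanently blocked: proc-I, proc-G and proc-E.
(3) Precisely 0 of the possible complete orderings are safe sequences.


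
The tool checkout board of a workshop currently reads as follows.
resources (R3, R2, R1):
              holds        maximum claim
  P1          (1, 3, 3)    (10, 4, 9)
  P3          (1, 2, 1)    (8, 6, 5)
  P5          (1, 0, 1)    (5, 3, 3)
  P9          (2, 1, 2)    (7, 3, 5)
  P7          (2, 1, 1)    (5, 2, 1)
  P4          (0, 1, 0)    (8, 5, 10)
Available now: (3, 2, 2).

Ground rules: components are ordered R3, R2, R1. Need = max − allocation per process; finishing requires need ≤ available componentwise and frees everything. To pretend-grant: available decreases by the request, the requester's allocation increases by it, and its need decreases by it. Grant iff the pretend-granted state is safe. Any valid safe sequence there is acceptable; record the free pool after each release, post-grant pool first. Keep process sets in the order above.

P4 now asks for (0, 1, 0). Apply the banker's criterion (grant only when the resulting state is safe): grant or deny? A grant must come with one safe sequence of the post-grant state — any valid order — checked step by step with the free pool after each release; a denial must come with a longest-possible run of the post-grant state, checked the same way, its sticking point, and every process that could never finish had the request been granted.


DENY — the pretend-granted state is unsafe.
Key observation: after P7, P9, P5 the pool peaks at (8, 3, 6), and each blocked process is short somewhere: P1 on R3; P3 on R2; P4 on R1.
On the post-grant state, P7, P9, P5 is a maximal run — nothing extends it. Verifying each step:
  pool = (3, 1, 2)
  P7: need (3, 1, 0) fits (3, 1, 2); releases (2, 1, 1), pool now (5, 2, 3)
  P9: need (5, 2, 3) fits (5, 2, 3); releases (2, 1, 2), pool now (7, 3, 5)
  P5: need (4, 3, 2) fits (7, 3, 5); releases (1, 0, 1), pool now (8, 3, 6)
  P1 still needs (9, 1, 6) but only (8, 3, 6) is free — short on R3
  P3 still needs (7, 4, 4) but only (8, 3, 6) is free — short on R2
  P4 still needs (8, 3, 10) but only (8, 3, 6) is free — short on R1
Had the request been granted, P1, P3 and P4 could never finish.


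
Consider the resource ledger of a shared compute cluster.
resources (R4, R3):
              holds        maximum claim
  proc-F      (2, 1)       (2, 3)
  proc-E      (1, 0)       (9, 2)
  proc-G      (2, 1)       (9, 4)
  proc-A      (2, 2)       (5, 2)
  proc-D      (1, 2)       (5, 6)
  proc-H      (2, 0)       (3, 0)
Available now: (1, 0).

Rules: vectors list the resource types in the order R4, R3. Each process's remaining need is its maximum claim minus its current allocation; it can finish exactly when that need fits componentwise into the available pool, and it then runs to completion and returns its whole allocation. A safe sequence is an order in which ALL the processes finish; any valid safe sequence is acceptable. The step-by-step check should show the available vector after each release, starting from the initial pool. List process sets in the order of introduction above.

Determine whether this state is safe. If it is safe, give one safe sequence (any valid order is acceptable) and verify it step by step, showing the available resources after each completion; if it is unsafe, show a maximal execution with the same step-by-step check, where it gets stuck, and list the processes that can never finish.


SAFE. One safe sequence: proc-H, proc-A, proc-F, proc-G, proc-E, proc-D.
Key observation: at proc-H the run first touches a limit — (1, 0) against (1, 0), exact on a resource it actually requests.
Check, step by step:
  pool = (1, 0)
  proc-H: need (1, 0) fits (1, 0); releases (2, 0), pool now (3, 0)
  proc-A: need (3, 0) fits (3, 0); releases (2, 2), pool now (5, 2)
  proc-F: need (0, 2) fits (5, 2); releases (2, 1), pool now (7, 3)
  proc-G: need (7, 3) fits (7, 3); releases (2, 1), pool now (9, 4)
  proc-E: need (8, 2) fits (9, 4); releases (1, 0), pool now (10, 4)
  proc-D: need (4, 4) fits (10, 4); releases (1, 2), pool now (11, 6)


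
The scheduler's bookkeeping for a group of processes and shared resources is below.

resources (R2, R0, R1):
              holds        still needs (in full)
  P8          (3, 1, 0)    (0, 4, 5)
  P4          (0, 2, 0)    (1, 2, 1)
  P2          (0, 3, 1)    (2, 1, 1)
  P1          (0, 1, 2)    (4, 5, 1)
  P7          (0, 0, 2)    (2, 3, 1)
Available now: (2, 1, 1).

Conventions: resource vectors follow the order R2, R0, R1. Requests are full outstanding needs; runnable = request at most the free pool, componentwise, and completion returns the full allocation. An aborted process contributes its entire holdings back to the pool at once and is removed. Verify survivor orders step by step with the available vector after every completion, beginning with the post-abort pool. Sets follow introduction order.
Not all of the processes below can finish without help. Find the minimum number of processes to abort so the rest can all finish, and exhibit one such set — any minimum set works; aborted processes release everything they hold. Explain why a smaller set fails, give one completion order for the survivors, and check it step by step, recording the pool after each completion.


Minimum abort set: P1.
Key observation: P8 was stuck for good until P1 gave back (0, 1, 2); in the order shown it finishes at step 3.
No smaller set exists: with zero aborts the deadlock remains.
The survivors complete as P4, P7, P8, P2. Verifying each step (starting from the post-abort pool):
  pool = (2, 2, 3)
  P4 needs (1, 2, 1) <= (2, 2, 3) -> finishes; pool += (0, 2, 0) = (2, 4, 3)
  P7 needs (2, 3, 1) <= (2, 4, 3) -> finishes; pool += (0, 0, 2) = (2, 4, 5)
  P8 needs (0, 4, 5) <= (2, 4, 5) -> finishes; pool += (3, 1, 0) = (5, 5, 5)
  P2 needs (2, 1, 1) <= (5, 5, 5) -> finishes; pool += (0, 3, 1) = (5, 8, 6)


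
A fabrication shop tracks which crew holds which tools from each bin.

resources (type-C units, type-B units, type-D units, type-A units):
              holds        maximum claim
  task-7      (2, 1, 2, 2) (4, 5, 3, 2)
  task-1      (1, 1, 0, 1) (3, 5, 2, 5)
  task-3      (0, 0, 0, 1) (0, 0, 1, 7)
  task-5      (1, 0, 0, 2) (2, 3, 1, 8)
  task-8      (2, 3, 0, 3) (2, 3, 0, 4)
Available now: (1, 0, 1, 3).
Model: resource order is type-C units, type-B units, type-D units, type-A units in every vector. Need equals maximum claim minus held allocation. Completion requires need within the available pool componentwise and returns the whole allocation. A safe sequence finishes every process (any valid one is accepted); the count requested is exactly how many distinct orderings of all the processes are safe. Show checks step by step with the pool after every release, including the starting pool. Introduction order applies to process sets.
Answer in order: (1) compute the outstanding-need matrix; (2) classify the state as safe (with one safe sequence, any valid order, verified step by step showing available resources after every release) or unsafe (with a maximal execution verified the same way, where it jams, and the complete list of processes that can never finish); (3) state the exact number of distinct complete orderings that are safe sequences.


(1) Remaining need (order type-C units, type-B units, type-D units, type-A units):
  task-7: (2, 4, 1, 0)
  task-1: (2, 4, 2, 4)
  task-3: (0, 0, 1, 6)
  task-5: (1, 3, 1, 6)
  task-8: (0, 0, 0, 1)
(2) UNSAFE.
Key observation: after task-8, task-5, task-3 complete, (4, 3, 1, 9) is the best the pool ever gets, yet each leftover process wants more type-B units.
The run task-8, task-5, task-3 cannot be extended any further. Walking it through:
  pool = (1, 0, 1, 3)
  task-8: need (0, 0, 0, 1) fits (1, 0, 1, 3); releases (2, 3, 0, 3), pool now (3, 3, 1, 6)
  task-5: need (1, 3, 1, 6) fits (3, 3, 1, 6); releases (1, 0, 0, 2), pool now (4, 3, 1, 8)
  task-3: need (0, 0, 1, 6) fits (4, 3, 1, 8); releases (0, 0, 0, 1), pool now (4, 3, 1, 9)
  blocked: task-7 wants (2, 4, 1, 0), pool (4, 3, 1, 9) — not enough type-B units
  blocked: task-1 wants (2, 4, 2, 4), pool (4, 3, 1, 9) — not enough type-B units and type-D units
Never able to finish: task-7 and task-1.
(3) The exact count: 0 of the possible complete orderings are safe sequences.


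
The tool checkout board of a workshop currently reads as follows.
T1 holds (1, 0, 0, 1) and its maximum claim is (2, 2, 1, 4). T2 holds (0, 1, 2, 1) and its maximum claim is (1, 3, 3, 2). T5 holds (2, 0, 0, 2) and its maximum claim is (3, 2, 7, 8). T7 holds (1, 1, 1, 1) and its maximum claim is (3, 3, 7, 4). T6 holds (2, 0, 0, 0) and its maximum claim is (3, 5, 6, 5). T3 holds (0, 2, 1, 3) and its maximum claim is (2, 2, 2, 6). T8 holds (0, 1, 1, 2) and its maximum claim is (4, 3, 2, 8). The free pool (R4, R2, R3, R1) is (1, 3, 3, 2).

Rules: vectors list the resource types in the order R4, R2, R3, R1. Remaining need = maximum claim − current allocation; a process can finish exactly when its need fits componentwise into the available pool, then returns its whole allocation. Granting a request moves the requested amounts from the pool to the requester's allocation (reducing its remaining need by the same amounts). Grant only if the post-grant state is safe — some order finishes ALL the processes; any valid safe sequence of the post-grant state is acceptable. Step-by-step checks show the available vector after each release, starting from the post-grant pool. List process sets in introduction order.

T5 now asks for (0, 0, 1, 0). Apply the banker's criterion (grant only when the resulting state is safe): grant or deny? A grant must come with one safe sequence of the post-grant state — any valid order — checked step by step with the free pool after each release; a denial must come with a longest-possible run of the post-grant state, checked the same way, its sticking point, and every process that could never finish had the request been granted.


DENY. Granting would leave the state unsafe.
Key observation: after T2, T1, T3 the pool peaks at (2, 6, 5, 7), and each blocked process is short somewhere: T5 on R3; T7 on R3; T6 on R3; T8 on R4.
Pretend the grant happened; the run T2, T1, T3 goes as far as possible. Walking it through:
  pool = (1, 3, 2, 2)
  run T2 (needs (1, 2, 1, 1), free (1, 3, 2, 2)); after release of (0, 1, 2, 1) the pool is (1, 4, 4, 3)
  run T1 (needs (1, 2, 1, 3), free (1, 4, 4, 3)); after release of (1, 0, 0, 1) the pool is (2, 4, 4, 4)
  run T3 (needs (2, 0, 1, 3), free (2, 4, 4, 4)); after release of (0, 2, 1, 3) the pool is (2, 6, 5, 7)
  T5 still needs (1, 2, 6, 6) but only (2, 6, 5, 7) is free — short on R3
  T7 still needs (2, 2, 6, 3) but only (2, 6, 5, 7) is free — short on R3
  T6 still needs (1, 5, 6, 5) but only (2, 6, 5, 7) is free — short on R3
  T8 still needs (4, 2, 1, 6) but only (2, 6, 5, 7) is free — short on R4
Had the request been granted, T5, T7, T6 and T8 could never finish.


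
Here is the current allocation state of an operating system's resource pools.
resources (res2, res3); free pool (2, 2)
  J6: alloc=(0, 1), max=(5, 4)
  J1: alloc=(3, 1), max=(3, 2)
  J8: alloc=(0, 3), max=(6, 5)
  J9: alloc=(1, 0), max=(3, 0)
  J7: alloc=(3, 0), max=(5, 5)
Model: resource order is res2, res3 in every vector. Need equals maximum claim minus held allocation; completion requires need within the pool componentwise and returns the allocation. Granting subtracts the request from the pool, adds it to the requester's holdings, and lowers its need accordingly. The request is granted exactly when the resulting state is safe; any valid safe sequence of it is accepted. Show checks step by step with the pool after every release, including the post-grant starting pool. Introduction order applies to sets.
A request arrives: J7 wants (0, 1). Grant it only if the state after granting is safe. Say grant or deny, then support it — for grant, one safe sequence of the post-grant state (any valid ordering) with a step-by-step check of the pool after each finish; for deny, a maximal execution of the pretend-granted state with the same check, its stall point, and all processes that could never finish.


GRANT — the state after the grant stays safe, e.g. via J1, J9, J8, J6, J7.
Key observation: post-grant, (2, 1) remains, and an order beginning with J1 completes everyone.
Verifying the post-grant state step by step:
  pool = (2, 1)
  J1: need (0, 1) fits (2, 1); releases (3, 1), pool now (5, 2)
  J9: need (2, 0) fits (5, 2); releases (1, 0), pool now (6, 2)
  J8: need (6, 2) fits (6, 2); releases (0, 3), pool now (6, 5)
  J6: need (5, 3) fits (6, 5); releases (0, 1), pool now (6, 6)
  J7: need (2, 4) fits (6, 6); releases (3, 1), pool now (9, 7)


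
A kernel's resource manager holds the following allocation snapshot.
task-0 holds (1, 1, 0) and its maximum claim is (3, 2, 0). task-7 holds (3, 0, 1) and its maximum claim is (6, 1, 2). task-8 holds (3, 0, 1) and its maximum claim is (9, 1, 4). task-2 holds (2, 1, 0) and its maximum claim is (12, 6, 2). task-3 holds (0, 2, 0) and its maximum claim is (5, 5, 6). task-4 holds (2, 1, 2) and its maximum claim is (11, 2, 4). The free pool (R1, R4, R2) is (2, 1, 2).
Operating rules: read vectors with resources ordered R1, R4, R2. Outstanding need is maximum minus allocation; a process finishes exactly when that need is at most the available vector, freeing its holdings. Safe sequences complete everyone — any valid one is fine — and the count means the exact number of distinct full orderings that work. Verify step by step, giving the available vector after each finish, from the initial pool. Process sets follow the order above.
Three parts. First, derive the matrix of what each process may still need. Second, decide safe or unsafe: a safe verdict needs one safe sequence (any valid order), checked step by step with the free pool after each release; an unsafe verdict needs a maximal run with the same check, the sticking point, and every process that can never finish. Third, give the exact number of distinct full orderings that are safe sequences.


(1) Remaining need (order R1, R4, R2):
  task-0: (2, 1, 0)
  task-7: (3, 1, 1)
  task-8: (6, 1, 3)
  task-2: (10, 5, 2)
  task-3: (5, 3, 6)
  task-4: (9, 1, 2)
(2) SAFE — a valid safe sequence is task-0, task-7, task-8, task-4, task-3, task-2.
Key observation: reading the order forward, task-0 is the first process whose need (2, 1, 0) meets the free pool (2, 1, 2) exactly on a resource it requests.
Step-by-step check:
  pool = (2, 1, 2)
  run task-0 (needs (2, 1, 0), free (2, 1, 2)); after release of (1, 1, 0) the pool is (3, 2, 2)
  run task-7 (needs (3, 1, 1), free (3, 2, 2)); after release of (3, 0, 1) the pool is (6, 2, 3)
  run task-8 (needs (6, 1, 3), free (6, 2, 3)); after release of (3, 0, 1) the pool is (9, 2, 4)
  run task-4 (needs (9, 1, 2), free (9, 2, 4)); after release of (2, 1, 2) the pool is (11, 3, 6)
  run task-3 (needs (5, 3, 6), free (11, 3, 6)); after release of (0, 2, 0) the pool is (11, 5, 6)
  run task-2 (needs (10, 5, 2), free (11, 5, 6)); after release of (2, 1, 0) the pool is (13, 6, 6)
(3) Exactly 1 of the possible complete orderings is a safe sequence.


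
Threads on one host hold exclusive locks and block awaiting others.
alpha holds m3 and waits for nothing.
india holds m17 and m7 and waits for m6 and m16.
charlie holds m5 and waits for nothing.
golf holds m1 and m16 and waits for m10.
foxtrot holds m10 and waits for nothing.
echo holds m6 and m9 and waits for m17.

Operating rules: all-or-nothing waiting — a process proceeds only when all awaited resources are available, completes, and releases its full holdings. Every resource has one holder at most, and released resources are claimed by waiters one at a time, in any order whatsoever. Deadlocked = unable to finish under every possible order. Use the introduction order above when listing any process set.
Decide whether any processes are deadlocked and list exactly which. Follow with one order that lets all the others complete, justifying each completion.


Deadlocked: india and echo.
Key observation: nobody on the ring india -> echo -> india can start until another member finishes, which never happens; no other process is dragged down with it.
A valid finishing order for the others: alpha, charlie, foxtrot, golf.
Verifying each step:
  alpha: no waits; runs immediately, freeing m3
  charlie: no waits; runs immediately, freeing m5
  foxtrot: no waits; runs immediately, freeing m10
  run golf (all its waits — m10 — are resolved); releases m1 and m16


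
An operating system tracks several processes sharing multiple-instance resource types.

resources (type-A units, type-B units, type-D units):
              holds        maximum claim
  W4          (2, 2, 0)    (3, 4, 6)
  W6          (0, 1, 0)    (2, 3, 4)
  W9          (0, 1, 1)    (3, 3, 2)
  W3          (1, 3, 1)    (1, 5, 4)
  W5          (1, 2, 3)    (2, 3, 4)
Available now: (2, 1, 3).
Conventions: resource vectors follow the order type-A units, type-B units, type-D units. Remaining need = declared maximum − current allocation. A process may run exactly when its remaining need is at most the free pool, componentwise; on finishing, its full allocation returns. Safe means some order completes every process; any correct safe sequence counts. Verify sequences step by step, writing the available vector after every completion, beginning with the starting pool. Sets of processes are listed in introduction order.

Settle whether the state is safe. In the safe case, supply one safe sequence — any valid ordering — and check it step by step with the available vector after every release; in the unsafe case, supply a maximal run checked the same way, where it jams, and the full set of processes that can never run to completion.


The state is SAFE; one workable sequence: W5, W3, W9, W6, W4.
Key observation: the first exact fit in this order is W5 — it needs (1, 1, 1) with (2, 1, 3) free, meeting a requested resource to the last unit.
Step-by-step check:
  pool = (2, 1, 3)
  run W5 (needs (1, 1, 1), free (2, 1, 3)); after release of (1, 2, 3) the pool is (3, 3, 6)
  run W3 (needs (0, 2, 3), free (3, 3, 6)); after release of (1, 3, 1) the pool is (4, 6, 7)
  run W9 (needs (3, 2, 1), free (4, 6, 7)); after release of (0, 1, 1) the pool is (4, 7, 8)
  run W6 (needs (2, 2, 4), free (4, 7, 8)); after release of (0, 1, 0) the pool is (4, 8, 8)
  run W4 (needs (1, 2, 6), free (4, 8, 8)); after release of (2, 2, 0) the pool is (6, 10, 8)


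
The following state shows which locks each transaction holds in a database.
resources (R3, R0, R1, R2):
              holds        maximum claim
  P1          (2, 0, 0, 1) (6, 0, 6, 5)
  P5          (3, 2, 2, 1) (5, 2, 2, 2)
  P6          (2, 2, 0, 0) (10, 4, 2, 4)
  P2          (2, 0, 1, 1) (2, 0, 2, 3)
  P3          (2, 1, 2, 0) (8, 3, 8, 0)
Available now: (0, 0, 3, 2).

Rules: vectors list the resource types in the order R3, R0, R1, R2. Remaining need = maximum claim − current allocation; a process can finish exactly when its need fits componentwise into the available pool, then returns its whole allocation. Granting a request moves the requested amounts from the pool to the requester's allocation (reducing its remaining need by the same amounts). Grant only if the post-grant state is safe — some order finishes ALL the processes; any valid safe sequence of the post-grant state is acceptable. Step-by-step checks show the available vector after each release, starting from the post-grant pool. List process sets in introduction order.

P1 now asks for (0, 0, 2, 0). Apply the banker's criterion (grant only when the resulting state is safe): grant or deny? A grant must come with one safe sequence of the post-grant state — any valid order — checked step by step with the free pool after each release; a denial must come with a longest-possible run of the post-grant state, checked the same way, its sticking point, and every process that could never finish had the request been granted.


GRANT — the state after the grant stays safe, e.g. via P2, P5, P1, P3, P6.
Key observation: even at the reduced pool (0, 0, 1, 2), P2 fits immediately, so safety survives the grant.
Check on the post-grant state, step by step:
  pool = (0, 0, 1, 2)
  P2: need (0, 0, 1, 2) fits (0, 0, 1, 2); releases (2, 0, 1, 1), pool now (2, 0, 2, 3)
  P5: need (2, 0, 0, 1) fits (2, 0, 2, 3); releases (3, 2, 2, 1), pool now (5, 2, 4, 4)
  P1: need (4, 0, 4, 4) fits (5, 2, 4, 4); releases (2, 0, 2, 1), pool now (7, 2, 6, 5)
  P3: need (6, 2, 6, 0) fits (7, 2, 6, 5); releases (2, 1, 2, 0), pool now (9, 3, 8, 5)
  P6: need (8, 2, 2, 4) fits (9, 3, 8, 5); releases (2, 2, 0, 0), pool now (11, 5, 8, 5)


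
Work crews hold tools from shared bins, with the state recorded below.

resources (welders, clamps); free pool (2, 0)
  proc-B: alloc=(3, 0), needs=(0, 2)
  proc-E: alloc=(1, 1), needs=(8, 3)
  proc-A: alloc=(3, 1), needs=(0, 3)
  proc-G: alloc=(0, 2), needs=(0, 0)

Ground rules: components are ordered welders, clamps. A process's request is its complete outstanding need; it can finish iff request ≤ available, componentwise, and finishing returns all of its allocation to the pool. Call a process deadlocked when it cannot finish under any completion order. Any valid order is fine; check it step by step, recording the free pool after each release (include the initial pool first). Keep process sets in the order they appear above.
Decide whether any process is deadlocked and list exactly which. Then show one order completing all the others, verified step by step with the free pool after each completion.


Deadlocked set: proc-E and proc-A.
Key observation: even finishing proc-G, proc-B leaves just (5, 2) free — too little clamps for any of the remaining processes.
A valid finishing order for the others: proc-G, proc-B. Step-by-step check:
  pool = (2, 0)
  proc-G: need (0, 0) fits (2, 0); releases (0, 2), pool now (2, 2)
  proc-B: need (0, 2) fits (2, 2); releases (3, 0), pool now (5, 2)
None of the blocked processes ever fits:
  blocked: proc-E wants (8, 3), pool (5, 2) — not enough welders and clamps
  blocked: proc-A wants (0, 3), pool (5, 2) — not enough clamps


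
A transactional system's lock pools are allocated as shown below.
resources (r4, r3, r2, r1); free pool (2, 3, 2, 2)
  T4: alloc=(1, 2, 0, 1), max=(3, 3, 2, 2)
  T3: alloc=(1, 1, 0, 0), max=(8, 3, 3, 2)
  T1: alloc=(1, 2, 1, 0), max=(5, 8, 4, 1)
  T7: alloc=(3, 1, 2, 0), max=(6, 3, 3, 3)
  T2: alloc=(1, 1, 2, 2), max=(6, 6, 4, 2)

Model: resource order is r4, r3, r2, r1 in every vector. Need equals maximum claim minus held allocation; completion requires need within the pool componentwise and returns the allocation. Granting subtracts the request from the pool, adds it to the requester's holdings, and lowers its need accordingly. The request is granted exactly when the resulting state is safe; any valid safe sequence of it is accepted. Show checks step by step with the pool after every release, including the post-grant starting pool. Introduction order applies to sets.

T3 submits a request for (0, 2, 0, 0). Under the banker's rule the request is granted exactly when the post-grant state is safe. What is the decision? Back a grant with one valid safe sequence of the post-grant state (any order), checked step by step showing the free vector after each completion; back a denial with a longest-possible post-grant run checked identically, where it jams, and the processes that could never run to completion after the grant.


DENY. Granting would leave the state unsafe.
Key observation: after T4, T7 the pool peaks at (6, 4, 4, 3), and each blocked process is short somewhere: T3 on r4; T1 on r3; T2 on r3.
On the post-grant state, T4, T7 is a maximal run — nothing extends it. Walking it through:
  pool = (2, 1, 2, 2)
  T4 needs (2, 1, 2, 1) <= (2, 1, 2, 2) -> finishes; pool += (1, 2, 0, 1) = (3, 3, 2, 3)
  T7 needs (3, 2, 1, 3) <= (3, 3, 2, 3) -> finishes; pool += (3, 1, 2, 0) = (6, 4, 4, 3)
  T3 still needs (7, 0, 3, 2) but only (6, 4, 4, 3) is free — short on r4
  T1 still needs (4, 6, 3, 1) but only (6, 4, 4, 3) is free — short on r3
  T2 still needs (5, 5, 2, 0) but only (6, 4, 4, 3) is free — short on r3
Had the request been granted, T3, T1 and T2 could never finish.


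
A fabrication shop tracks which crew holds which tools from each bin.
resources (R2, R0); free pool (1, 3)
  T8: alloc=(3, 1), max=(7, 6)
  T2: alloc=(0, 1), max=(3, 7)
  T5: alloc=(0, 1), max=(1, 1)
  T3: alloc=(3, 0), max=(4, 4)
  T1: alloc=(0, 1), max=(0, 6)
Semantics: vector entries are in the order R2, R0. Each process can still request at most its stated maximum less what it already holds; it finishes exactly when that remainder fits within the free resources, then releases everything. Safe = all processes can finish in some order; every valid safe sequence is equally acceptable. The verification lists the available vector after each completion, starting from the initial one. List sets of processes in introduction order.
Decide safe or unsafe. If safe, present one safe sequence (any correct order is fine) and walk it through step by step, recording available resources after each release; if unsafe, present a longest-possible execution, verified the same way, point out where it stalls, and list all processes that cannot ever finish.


UNSAFE.
Key observation: even finishing T5, T3 leaves just (4, 4) free — too little R0 for any of the remaining processes.
Going as far as possible: T5, T3; after that, nothing fits. Step-by-step check:
  pool = (1, 3)
  T5: need (1, 0) fits (1, 3); releases (0, 1), pool now (1, 4)
  T3: need (1, 4) fits (1, 4); releases (3, 0), pool now (4, 4)
  blocked: T8 wants (4, 5), pool (4, 4) — not enough R0
  blocked: T2 wants (3, 6), pool (4, 4) — not enough R0
  blocked: T1 wants (0, 5), pool (4, 4) — not enough R0
Processes that can never finish: T8, T2 and T1.
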